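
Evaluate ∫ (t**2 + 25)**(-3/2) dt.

Substitute t = 5·tan(θ), so dt = 5·sec(θ)^2 dθ and the radical becomes sqrt(t**2 + 25) = 5·sec(θ) by the Pythagorean identity.
Integrate the resulting trig expression in θ, then back-substitute tan(θ) = t/5, sec(θ) = sqrt(t**2 + 25)/5 (absorbing any constant into C).

t/(25*sqrt(t**2 + 25)) + C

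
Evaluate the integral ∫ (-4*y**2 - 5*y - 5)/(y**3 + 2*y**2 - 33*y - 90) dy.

-179*log(y - 6)/99 + 13*log(y + 3)/9 - 40*log(y + 5)/11 + C

Factor the denominator: (y - 6)*(y + 3)*(y + 5).
Partial-fraction decomposition: -40/(11*(y + 5)) + 13/(9*(y + 3)) - 179/(99*(y - 6)).
Integrate each term: A/(y−a) contributes A·log|y−a|.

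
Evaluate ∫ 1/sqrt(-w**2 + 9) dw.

asin(w/3) + C

Substitute w = 3·sin(θ), so dw = 3·cos(θ) dθ and the radical becomes sqrt(-w**2 + 9) = 3·cos(θ) by the Pythagorean identity.
Integrate the resulting trig expression in θ, then back-substitute θ = asin(w/3), sin(θ) = w/3, cos(θ) = sqrt(-w**2 + 9)/3 (absorbing any constant into C).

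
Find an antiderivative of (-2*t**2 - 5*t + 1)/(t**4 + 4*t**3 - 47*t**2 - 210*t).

-log(t)/210 - 11*log(t - 7)/91 - 2*log(t + 5)/5 + 41*log(t + 6)/78 + C

Factor the denominator: t*(t - 7)*(t + 5)*(t + 6).
Partial-fraction decomposition: 41/(78*(t + 6)) - 2/(5*(t + 5)) - 11/(91*(t - 7)) - 1/(210*t).
Integrate each term: A/(t−a) contributes A·log|t−a|.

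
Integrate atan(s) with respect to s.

Use integration by parts with u = arctan(s), dv = ds.
Then du = 1/(s**2 + 1) ds.

s*atan(s) - log(s**2 + 1)/2 + C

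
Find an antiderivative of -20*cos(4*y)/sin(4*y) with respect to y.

Let u = sin(4*y), so du = (4*cos(4*y)) dy.
Rewriting, the integral becomes -5·∫ 1/u du = -5·log(u).
Substituting back, u = sin(4*y).

-5*log(sin(4*y)) + C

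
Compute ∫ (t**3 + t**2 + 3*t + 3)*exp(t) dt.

(t**3 - 2*t**2 + 7*t - 4)*exp(t) + C

Use integration by parts with u = t**3 + t**2 + 3*t + 3, dv = exp(t) dt, so v = exp(t).
Apply parts 3 times (tabular method): alternate signs, differentiate u down to 0, integrate dv up.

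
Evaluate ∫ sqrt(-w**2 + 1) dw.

w*sqrt(-w**2 + 1)/2 + asin(w)/2 + C

Substitute w = sin(θ), so dw = cos(θ) dθ and the radical becomes sqrt(-w**2 + 1) = cos(θ) by the Pythagorean identity.
Integrate the resulting trig expression in θ, then back-substitute θ = asin(w), sin(θ) = w, cos(θ) = sqrt(-w**2 + 1) (absorbing any constant into C).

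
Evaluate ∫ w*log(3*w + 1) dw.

w**2*log(3*w + 1)/2 - w**2/4 + w/6 - log(3*w + 1)/18 + C

Use integration by parts with u = log(3*w + 1), dv = w dw.
Then du = 3/(3*w + 1) dw and v = w**2/2.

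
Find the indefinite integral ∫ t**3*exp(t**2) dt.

(t**2 - 1)*exp(t**2)/2 + C

Let u = t², du = 2t dt; rewrite as (1/2)∫ u^1·exp(1u) du.
Now integrate by parts 1 time.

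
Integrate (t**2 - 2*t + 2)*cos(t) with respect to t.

Use integration by parts with u = t**2 - 2*t + 2, dv = cos(t) dt, so v = sin(t).
Apply parts 2 times (tabular method): alternate signs, differentiate u down to 0, integrate dv up.

t**2*sin(t) - 2*t*sin(t) + 2*t*cos(t) - 2*cos(t) + C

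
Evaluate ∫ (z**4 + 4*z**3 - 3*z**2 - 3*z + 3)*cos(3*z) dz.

z**4*sin(3*z)/3 + 4*z**3*sin(3*z)/3 + 4*z**3*cos(3*z)/9 - 13*z**2*sin(3*z)/9 + 4*z**2*cos(3*z)/3 - 17*z*sin(3*z)/9 - 26*z*cos(3*z)/27 + 107*sin(3*z)/81 - 17*cos(3*z)/27 + C

Use integration by parts with u = z**4 + 4*z**3 - 3*z**2 - 3*z + 3, dv = cos(3*z) dz, so v = sin(3*z)/3.
Apply parts 4 times (tabular method): alternate signs, differentiate u down to 0, integrate dv up.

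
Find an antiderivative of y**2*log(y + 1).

Use integration by parts with u = log(y + 1), dv = y**2 dy.
Then du = 1/(y + 1) dy and v = y**3/3.

y**3*log(y + 1)/3 - y**3/9 + y**2/6 - y/3 + log(y + 1)/3 + C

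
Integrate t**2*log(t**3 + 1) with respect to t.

Let u = t**3 + 1, so du = (3*t**2) dt.
The integral becomes (1/3)·∫ log(u) du; integrate by parts with u′=log(u), dv′=du.

t**3*log(t**3 + 1)/3 - t**3/3 + log(t**3 + 1)/3 + C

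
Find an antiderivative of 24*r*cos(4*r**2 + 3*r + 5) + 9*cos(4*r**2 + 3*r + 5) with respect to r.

Let u = 4*r**2 + 3*r + 5, so du = (8*r + 3) dr.
Rewriting, the integral becomes 3·∫ cos(u) du = 3·sin(u).
Substituting back, u = 4*r**2 + 3*r + 5.

3*sin(4*r**2 + 3*r + 5) + C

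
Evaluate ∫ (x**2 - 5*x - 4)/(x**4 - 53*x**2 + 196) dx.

Factor the denominator: (x - 7)*(x - 2)*(x + 2)*(x + 7).
Partial-fraction decomposition: -8/(63*(x + 7)) + 1/(18*(x + 2)) + 1/(18*(x - 2)) + 1/(63*(x - 7)).
Integrate each term: A/(x−a) contributes A·log|x−a|.

log(x - 7)/63 - 8*log(x + 7)/63 + log(x**2 - 4)/18 + C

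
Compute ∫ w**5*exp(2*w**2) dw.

(2*w**4 - 2*w**2 + 1)*exp(2*w**2)/8 + C

Let u = w², du = 2w dw; rewrite as (1/2)∫ u^2·exp(2u) du.
Now integrate by parts 2 times.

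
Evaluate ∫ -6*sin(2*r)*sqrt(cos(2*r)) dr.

Let u = cos(2*r), so du = (-2*sin(2*r)) dr.
Rewriting, the integral becomes 3·∫ √u du = 3·(2/3)u^(3/2).
Substituting back, u = cos(2*r).

2*cos(2*r)**(3/2) + C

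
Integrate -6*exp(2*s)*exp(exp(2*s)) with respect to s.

Let u = exp(2*s), so du = (2*exp(2*s)) ds.
Rewriting, the integral becomes -3·∫ e^u du = -3·e^u.
Substituting back, u = exp(2*s).

-3*exp(exp(2*s)) + C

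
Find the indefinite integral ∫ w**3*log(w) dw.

Use integration by parts with u = log(w), dv = w**3 dw.
Then du = 1/w dw and v = w**4/4.

w**4*log(w)/4 - w**4/16 + C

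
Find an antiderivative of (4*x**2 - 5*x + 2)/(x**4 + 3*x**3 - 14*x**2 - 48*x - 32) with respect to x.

23*log(x - 4)/120 - 11*log(x + 1)/15 + 7*log(x + 2)/3 - 43*log(x + 4)/24 + C

Factor the denominator: (x - 4)*(x + 1)*(x + 2)*(x + 4).
Partial-fraction decomposition: -43/(24*(x + 4)) + 7/(3*(x + 2)) - 11/(15*(x + 1)) + 23/(120*(x - 4)).
Integrate each term: A/(x−a) contributes A·log|x−a|.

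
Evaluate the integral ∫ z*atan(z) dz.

z**2*atan(z)/2 - z/2 + atan(z)/2 + C

Use integration by parts with u = arctan(z), dv = z dz.
Then du = 1/(z**2 + 1) dz.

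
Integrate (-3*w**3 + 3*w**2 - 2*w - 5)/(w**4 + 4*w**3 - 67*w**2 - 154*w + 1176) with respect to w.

-557*log(w - 6)/338 + 157*log(w - 4)/242 - 40915*log(w + 7)/20449 - 1185/(143*w + 1001) + C

Factor the denominator: (w - 6)*(w - 4)*(w + 7)**2.
Partial-fraction decomposition: -40915/(20449*(w + 7)) + 1185/(143*(w + 7)**2) + 157/(242*(w - 4)) - 557/(338*(w - 6)).
Integrate each term; A/(w−a) gives A·log|w−a|; A/(w−a)² gives −A/(w−a).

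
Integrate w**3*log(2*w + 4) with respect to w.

w**4*log(2*w + 4)/4 - w**4/16 + w**3/6 - w**2/2 + 2*w - 4*log(w + 2) + C

Use integration by parts with u = log(2*w + 4), dv = w**3 dw.
Then du = 2/(2*w + 4) dw and v = w**4/4.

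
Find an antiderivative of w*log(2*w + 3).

w**2*log(2*w + 3)/2 - w**2/4 + 3*w/4 - 9*log(2*w + 3)/8 + C

Use integration by parts with u = log(2*w + 3), dv = w dw.
Then du = 2/(2*w + 3) dw and v = w**2/2.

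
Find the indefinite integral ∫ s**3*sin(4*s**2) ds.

Let u = s², du = 2s ds; rewrite as (1/2)∫ u^1·sin(4u) du.
Now integrate by parts 1 time.

-s**2*cos(4*s**2)/8 + sin(4*s**2)/32 + C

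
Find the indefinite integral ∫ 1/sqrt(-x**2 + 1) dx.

Substitute x = sin(θ), so dx = cos(θ) dθ and the radical becomes sqrt(-x**2 + 1) = cos(θ) by the Pythagorean identity.
Integrate the resulting trig expression in θ, then back-substitute θ = asin(x), sin(θ) = x, cos(θ) = sqrt(-x**2 + 1) (absorbing any constant into C).

asin(x) + C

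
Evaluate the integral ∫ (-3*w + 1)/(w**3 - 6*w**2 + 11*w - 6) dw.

Factor the denominator: (w - 3)*(w - 2)*(w - 1).
Partial-fraction decomposition: -1/(w - 1) + 5/(w - 2) - 4/(w - 3).
Integrate each term: A/(w−a) contributes A·log|w−a|.

-4*log(w - 3) + 5*log(w - 2) - log(w - 1) + C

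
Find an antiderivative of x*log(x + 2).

x**2*log(x + 2)/2 - x**2/4 + x - 2*log(x + 2) + C

Use integration by parts with u = log(x + 2), dv = x dx.
Then du = 1/(x + 2) dx and v = x**2/2.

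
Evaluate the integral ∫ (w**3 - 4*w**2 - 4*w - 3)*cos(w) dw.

w**3*sin(w) - 4*w**2*sin(w) + 3*w**2*cos(w) - 10*w*sin(w) - 8*w*cos(w) + 5*sin(w) - 10*cos(w) + C

Use integration by parts with u = w**3 - 4*w**2 - 4*w - 3, dv = cos(w) dw, so v = sin(w).
Apply parts 3 times (tabular method): alternate signs, differentiate u down to 0, integrate dv up.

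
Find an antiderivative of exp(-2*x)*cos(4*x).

Let I denote the integral. Integrate by parts with u = cos(4*x), dv = exp(-2*x) dx, so v = -exp(-2*x)/2: I = -exp(-2*x)*cos(4*x)/2 − 2·∫ exp(-2*x)*sin(4*x) dx.
Apply parts again with u = sin(4*x), dv = exp(-2*x) dx: ∫ exp(-2*x)*sin(4*x) dx = -exp(-2*x)*sin(4*x)/2 + 2·I. Substituting back brings back I: I = exp(-2*x)*sin(4*x) - exp(-2*x)*cos(4*x)/2 − 4·I.
Solving for I: (1 + 4)·I equals the remaining terms, so I = (1/5)·(exp(-2*x)*sin(4*x) - exp(-2*x)*cos(4*x)/2).

exp(-2*x)*sin(4*x)/5 - exp(-2*x)*cos(4*x)/10 + C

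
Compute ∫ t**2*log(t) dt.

Use integration by parts with u = log(t), dv = t**2 dt.
Then du = 1/t dt and v = t**3/3.

t**3*log(t)/3 - t**3/9 + C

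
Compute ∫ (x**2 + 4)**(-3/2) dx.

Substitute x = 2·tan(θ), so dx = 2·sec(θ)^2 dθ and the radical becomes sqrt(x**2 + 4) = 2·sec(θ) by the Pythagorean identity.
Integrate the resulting trig expression in θ, then back-substitute tan(θ) = x/2, sec(θ) = sqrt(x**2 + 4)/2 (absorbing any constant into C).

x/(4*sqrt(x**2 + 4)) + C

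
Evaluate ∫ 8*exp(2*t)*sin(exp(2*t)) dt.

Let u = exp(2*t), so du = (2*exp(2*t)) dt.
Rewriting, the integral becomes 4·∫ sin(u) du = 4·-cos(u).
Substituting back, u = exp(2*t).

-4*cos(exp(2*t)) + C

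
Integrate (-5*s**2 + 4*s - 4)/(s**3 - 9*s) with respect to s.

4*log(s)/9 - 37*log(s - 3)/18 - 61*log(s + 3)/18 + C

Factor the denominator: s*(s - 3)*(s + 3).
Partial-fraction decomposition: -61/(18*(s + 3)) - 37/(18*(s - 3)) + 4/(9*s).
Integrate each term: A/(s−a) contributes A·log|s−a|.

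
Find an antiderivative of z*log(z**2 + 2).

z**2*log(z**2 + 2)/2 - z**2/2 + log(z**2 + 2) + C

Let u = z**2 + 2, so du = (2*z) dz.
The integral becomes (1/2)·∫ log(u) du; integrate by parts with u′=log(u), dv′=du.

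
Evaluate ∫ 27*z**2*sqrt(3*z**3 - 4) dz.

2*(3*z**3 - 4)**(3/2) + C

Let u = 3*z**3 - 4, so du = (9*z**2) dz.
Rewriting, the integral becomes 3·∫ √u du = 3·(2/3)u^(3/2).
Substituting back, u = 3*z**3 - 4.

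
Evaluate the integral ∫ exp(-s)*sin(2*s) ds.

-exp(-s)*sin(2*s)/5 - 2*exp(-s)*cos(2*s)/5 + C

Let I denote the integral. Integrate by parts with u = sin(2*s), dv = exp(-s) ds, so v = -exp(-s): I = -exp(-s)*sin(2*s) + 2·∫ exp(-s)*cos(2*s) ds.
Apply parts again with u = cos(2*s), dv = exp(-s) ds: ∫ exp(-s)*cos(2*s) ds = -exp(-s)*cos(2*s) − 2·I. Substituting back brings back I: I = -exp(-s)*sin(2*s) - 2*exp(-s)*cos(2*s) − 4·I.
Solving for I: (1 + 4)·I equals the remaining terms, so I = (1/5)·(-exp(-s)*sin(2*s) - 2*exp(-s)*cos(2*s)).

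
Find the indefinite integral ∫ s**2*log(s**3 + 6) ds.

s**3*log(s**3 + 6)/3 - s**3/3 + 2*log(s**3 + 6) + C

Let u = s**3 + 6, so du = (3*s**2) ds.
The integral becomes (1/3)·∫ log(u) du; integrate by parts with u′=log(u), dv′=du.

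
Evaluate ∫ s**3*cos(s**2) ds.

s**2*sin(s**2)/2 + cos(s**2)/2 + C

Let u = s², du = 2s ds; rewrite as (1/2)∫ u^1·cos(1u) du.
Now integrate by parts 1 time.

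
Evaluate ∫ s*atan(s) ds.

Use integration by parts with u = arctan(s), dv = s ds.
Then du = 1/(s**2 + 1) ds.

s**2*atan(s)/2 - s/2 + atan(s)/2 + C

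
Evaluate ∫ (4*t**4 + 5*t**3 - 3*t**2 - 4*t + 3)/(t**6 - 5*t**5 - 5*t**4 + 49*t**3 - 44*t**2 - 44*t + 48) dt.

1283*log(t - 4)/420 - 821*log(t - 2)/300 - 5*log(t - 1)/24 + log(t + 1)/60 - 177*log(t + 3)/1400 + 29/(10*t - 20) + C

Factor the denominator: (t - 4)*(t - 2)**2*(t - 1)*(t + 1)*(t + 3).
Partial-fraction decomposition: -177/(1400*(t + 3)) + 1/(60*(t + 1)) - 5/(24*(t - 1)) - 821/(300*(t - 2)) - 29/(10*(t - 2)**2) + 1283/(420*(t - 4)).
Integrate each term; A/(t−a) gives A·log|t−a|; A/(t−a)² gives −A/(t−a).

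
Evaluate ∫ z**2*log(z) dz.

z**3*log(z)/3 - z**3/9 + C

Use integration by parts with u = log(z), dv = z**2 dz.
Then du = 1/z dz and v = z**3/3.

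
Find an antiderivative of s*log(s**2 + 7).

s**2*log(s**2 + 7)/2 - s**2/2 + 7*log(s**2 + 7)/2 + C

Let u = s**2 + 7, so du = (2*s) ds.
The integral becomes (1/2)·∫ log(u) du; integrate by parts with u′=log(u), dv′=du.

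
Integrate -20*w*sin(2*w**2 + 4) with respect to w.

5*cos(2*w**2 + 4) + C

Let u = 2*w**2 + 4, so du = (4*w) dw.
Rewriting, the integral becomes -5·∫ sin(u) du = -5·-cos(u).
Substituting back, u = 2*w**2 + 4.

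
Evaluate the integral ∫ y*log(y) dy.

Use integration by parts with u = log(y), dv = y dy.
Then du = 1/y dy and v = y**2/2.

y**2*log(y)/2 - y**2/4 + C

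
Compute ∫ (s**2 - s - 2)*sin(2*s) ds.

-s**2*cos(2*s)/2 + s*sin(2*s)/2 + s*cos(2*s)/2 - sin(2*s)/4 + 5*cos(2*s)/4 + C

Use integration by parts with u = s**2 - s - 2, dv = sin(2*s) ds, so v = -cos(2*s)/2.
Apply parts 2 times (tabular method): alternate signs, differentiate u down to 0, integrate dv up.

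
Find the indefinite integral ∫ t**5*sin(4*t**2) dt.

-t**4*cos(4*t**2)/8 + t**2*sin(4*t**2)/16 + cos(4*t**2)/64 + C

Let u = t², du = 2t dt; rewrite as (1/2)∫ u^2·sin(4u) du.
Now integrate by parts 2 times.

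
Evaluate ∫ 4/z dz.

4*log(z) + 2*log(3) + C

Let u = 3*z**2, so du = (6*z) dz.
Rewriting, the integral becomes 2·∫ 1/u du = 2·log(u).
Substituting back, u = 3*z**2.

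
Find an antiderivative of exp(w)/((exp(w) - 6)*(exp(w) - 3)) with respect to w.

Let u = e^w, du = e^w dw.
The integral becomes ∫ du/((u-6)(u-3)); decompose into partial fractions.

log(exp(w) - 6)/3 - log(exp(w) - 3)/3 + C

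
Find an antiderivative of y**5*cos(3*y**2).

y**4*sin(3*y**2)/6 + y**2*cos(3*y**2)/9 - sin(3*y**2)/27 + C

Let u = y², du = 2y dy; rewrite as (1/2)∫ u^2·cos(3u) du.
Now integrate by parts 2 times.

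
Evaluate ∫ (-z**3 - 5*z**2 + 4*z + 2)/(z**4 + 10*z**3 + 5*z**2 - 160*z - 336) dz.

Factor the denominator: (z - 4)*(z + 3)*(z + 4)*(z + 7).
Partial-fraction decomposition: -6/(11*(z + 7)) - 5/(4*(z + 4)) + 1/(z + 3) - 9/(44*(z - 4)).
Integrate each term: A/(z−a) contributes A·log|z−a|.

-9*log(z - 4)/44 + log(z + 3) - 5*log(z + 4)/4 - 6*log(z + 7)/11 + C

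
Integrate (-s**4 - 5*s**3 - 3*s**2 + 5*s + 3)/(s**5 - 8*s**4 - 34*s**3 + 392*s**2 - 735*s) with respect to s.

-log(s)/245 - 4225*log(s - 7)/784 + 1297*log(s - 5)/240 - 15*log(s - 3)/16 - 173*log(s + 7)/2352 + C

Factor the denominator: s*(s - 7)*(s - 5)*(s - 3)*(s + 7).
Partial-fraction decomposition: -173/(2352*(s + 7)) - 15/(16*(s - 3)) + 1297/(240*(s - 5)) - 4225/(784*(s - 7)) - 1/(245*s).
Integrate each term: A/(s−a) contributes A·log|s−a|.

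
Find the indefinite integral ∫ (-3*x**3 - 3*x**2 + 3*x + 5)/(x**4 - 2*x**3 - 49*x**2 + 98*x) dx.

5*log(x)/98 - 115*log(x - 7)/49 + 5*log(x - 2)/18 - 433*log(x + 7)/441 + C

Factor the denominator: x*(x - 7)*(x - 2)*(x + 7).
Partial-fraction decomposition: -433/(441*(x + 7)) + 5/(18*(x - 2)) - 115/(49*(x - 7)) + 5/(98*x).
Integrate each term: A/(x−a) contributes A·log|x−a|.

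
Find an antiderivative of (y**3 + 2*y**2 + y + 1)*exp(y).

Use integration by parts with u = y**3 + 2*y**2 + y + 1, dv = exp(y) dy, so v = exp(y).
Apply parts 3 times (tabular method): alternate signs, differentiate u down to 0, integrate dv up.

(y**3 - y**2 + 3*y - 2)*exp(y) + C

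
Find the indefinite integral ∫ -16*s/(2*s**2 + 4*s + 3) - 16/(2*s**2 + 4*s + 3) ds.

-4*log(2*s**2 + 4*s + 3) + C

Let u = 2*s**2 + 4*s + 3, so du = (4*s + 4) ds.
Rewriting, the integral becomes -4·∫ 1/u du = -4·log(u).
Substituting back, u = 2*s**2 + 4*s + 3.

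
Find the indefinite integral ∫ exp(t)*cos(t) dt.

Let I denote the integral. Integrate by parts with u = cos(t), dv = exp(t) dt, so v = exp(t): I = exp(t)*cos(t) + ∫ exp(t)*sin(t) dt.
Apply parts again with u = sin(t), dv = exp(t) dt: ∫ exp(t)*sin(t) dt = exp(t)*sin(t) − I. Substituting back brings back I: I = exp(t)*sin(t) + exp(t)*cos(t) − I.
Solving for I: (1 + 1)·I equals the remaining terms, so I = (1/2)·(exp(t)*sin(t) + exp(t)*cos(t)).

exp(t)*sin(t)/2 + exp(t)*cos(t)/2 + C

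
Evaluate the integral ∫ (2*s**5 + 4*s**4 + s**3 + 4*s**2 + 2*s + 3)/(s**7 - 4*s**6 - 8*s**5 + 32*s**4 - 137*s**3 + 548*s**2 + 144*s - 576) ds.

Factor the denominator: (s - 4)**2*(s - 1)*(s + 1)*(s + 4)*(s**2 + 9).
Partial-fraction decomposition: -(911*s - 231)/(6250*(s**2 + 9)) - 343/(8000*(s + 4)) - 1/(250*(s + 1)) + 4/(225*(s - 1)) + 314743/(1800000*(s - 4)) + 3211/(3000*(s - 4)**2).
Integrate each term; A/(s−a) gives A·log|s−a|; the (Bs+D)/(s²+p²) term gives a log and an atan.

314743*log(s - 4)/1800000 + 4*log(s - 1)/225 - log(s + 1)/250 - 343*log(s + 4)/8000 - 911*log(s**2 + 9)/12500 + 77*atan(s/3)/6250 - 3211/(3000*s - 12000) + C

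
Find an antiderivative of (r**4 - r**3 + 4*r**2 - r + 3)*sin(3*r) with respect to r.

-r**4*cos(3*r)/3 + 4*r**3*sin(3*r)/9 + r**3*cos(3*r)/3 - r**2*sin(3*r)/3 - 8*r**2*cos(3*r)/9 + 16*r*sin(3*r)/27 + r*cos(3*r)/9 - sin(3*r)/27 - 65*cos(3*r)/81 + C

Use integration by parts with u = r**4 - r**3 + 4*r**2 - r + 3, dv = sin(3*r) dr, so v = -cos(3*r)/3.
Apply parts 4 times (tabular method): alternate signs, differentiate u down to 0, integrate dv up.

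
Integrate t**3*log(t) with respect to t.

Use integration by parts with u = log(t), dv = t**3 dt.
Then du = 1/t dt and v = t**4/4.

t**4*log(t)/4 - t**4/16 + C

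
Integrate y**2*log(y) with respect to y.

y**3*log(y)/3 - y**3/9 + C

Use integration by parts with u = log(y), dv = y**2 dy.
Then du = 1/y dy and v = y**3/3.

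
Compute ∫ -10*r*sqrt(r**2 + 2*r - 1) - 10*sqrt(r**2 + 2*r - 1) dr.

Let u = r**2 + 2*r - 1, so du = (2*r + 2) dr.
Rewriting, the integral becomes -5·∫ √u du = -5·(2/3)u^(3/2).
Substituting back, u = r**2 + 2*r - 1.

-10*(r**2 + 2*r - 1)**(3/2)/3 + C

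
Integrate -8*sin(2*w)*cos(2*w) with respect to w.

Let u = sin(2*w), so du = (2*cos(2*w)) dw.
Rewriting, the integral becomes -4·∫ u^1 du = -4·u^2/2.
Substituting back, u = sin(2*w).

-2*sin(2*w)**2 + C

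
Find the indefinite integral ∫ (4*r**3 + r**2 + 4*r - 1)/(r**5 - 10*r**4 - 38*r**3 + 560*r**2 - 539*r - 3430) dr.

-12043*log(r - 7)/7938 + 34*log(r - 5)/21 + 37*log(r + 2)/2835 - 169*log(r + 7)/1470 - 362/(63*r - 441) + C

Factor the denominator: (r - 7)**2*(r - 5)*(r + 2)*(r + 7).
Partial-fraction decomposition: -169/(1470*(r + 7)) + 37/(2835*(r + 2)) + 34/(21*(r - 5)) - 12043/(7938*(r - 7)) + 362/(63*(r - 7)**2).
Integrate each term; A/(r−a) gives A·log|r−a|; A/(r−a)² gives −A/(r−a).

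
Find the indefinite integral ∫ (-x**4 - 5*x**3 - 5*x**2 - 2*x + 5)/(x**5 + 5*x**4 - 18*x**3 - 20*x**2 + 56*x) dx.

5*log(x)/56 - 593*log(x - 2)/864 - 13*log(x + 2)/160 - 304*log(x + 7)/945 + 25/(24*x - 48) + C

Factor the denominator: x*(x - 2)**2*(x + 2)*(x + 7).
Partial-fraction decomposition: -304/(945*(x + 7)) - 13/(160*(x + 2)) - 593/(864*(x - 2)) - 25/(24*(x - 2)**2) + 5/(56*x).
Integrate each term; A/(x−a) gives A·log|x−a|; A/(x−a)² gives −A/(x−a).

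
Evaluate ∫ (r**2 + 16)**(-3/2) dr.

Substitute r = 4·tan(θ), so dr = 4·sec(θ)^2 dθ and the radical becomes sqrt(r**2 + 16) = 4·sec(θ) by the Pythagorean identity.
Integrate the resulting trig expression in θ, then back-substitute tan(θ) = r/4, sec(θ) = sqrt(r**2 + 16)/4 (absorbing any constant into C).

r/(16*sqrt(r**2 + 16)) + C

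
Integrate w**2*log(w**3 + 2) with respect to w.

w**3*log(w**3 + 2)/3 - w**3/3 + 2*log(w**3 + 2)/3 + C

Let u = w**3 + 2, so du = (3*w**2) dw.
The integral becomes (1/3)·∫ log(u) du; integrate by parts with u′=log(u), dv′=du.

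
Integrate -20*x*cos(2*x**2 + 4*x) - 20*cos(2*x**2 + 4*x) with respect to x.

Let u = 2*x**2 + 4*x, so du = (4*x + 4) dx.
Rewriting, the integral becomes -5·∫ cos(u) du = -5·sin(u).
Substituting back, u = 2*x**2 + 4*x.

-5*sin(2*x**2 + 4*x) + C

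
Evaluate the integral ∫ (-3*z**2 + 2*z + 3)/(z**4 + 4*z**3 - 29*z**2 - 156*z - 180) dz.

Factor the denominator: (z - 6)*(z + 2)*(z + 3)*(z + 5).
Partial-fraction decomposition: 41/(33*(z + 5)) - 5/(3*(z + 3)) + 13/(24*(z + 2)) - 31/(264*(z - 6)).
Integrate each term: A/(z−a) contributes A·log|z−a|.

-31*log(z - 6)/264 + 13*log(z + 2)/24 - 5*log(z + 3)/3 + 41*log(z + 5)/33 + C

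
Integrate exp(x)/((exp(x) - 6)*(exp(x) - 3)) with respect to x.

Let u = e^x, du = e^x dx.
The integral becomes ∫ du/((u-3)(u-6)); decompose into partial fractions.

log(exp(x) - 6)/3 - log(exp(x) - 3)/3 + C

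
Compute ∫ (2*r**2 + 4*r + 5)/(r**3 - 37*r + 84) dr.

Factor the denominator: (r - 4)*(r - 3)*(r + 7).
Partial-fraction decomposition: 15/(22*(r + 7)) - 7/(2*(r - 3)) + 53/(11*(r - 4)).
Integrate each term: A/(r−a) contributes A·log|r−a|.

53*log(r - 4)/11 - 7*log(r - 3)/2 + 15*log(r + 7)/22 + C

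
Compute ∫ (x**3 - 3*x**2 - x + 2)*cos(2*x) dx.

x**3*sin(2*x)/2 - 3*x**2*sin(2*x)/2 + 3*x**2*cos(2*x)/4 - 5*x*sin(2*x)/4 - 3*x*cos(2*x)/2 + 7*sin(2*x)/4 - 5*cos(2*x)/8 + C

Use integration by parts with u = x**3 - 3*x**2 - x + 2, dv = cos(2*x) dx, so v = sin(2*x)/2.
Apply parts 3 times (tabular method): alternate signs, differentiate u down to 0, integrate dv up.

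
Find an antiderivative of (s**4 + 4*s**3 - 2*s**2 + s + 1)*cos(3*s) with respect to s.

s**4*sin(3*s)/3 + 4*s**3*sin(3*s)/3 + 4*s**3*cos(3*s)/9 - 10*s**2*sin(3*s)/9 + 4*s**2*cos(3*s)/3 - 5*s*sin(3*s)/9 - 20*s*cos(3*s)/27 + 47*sin(3*s)/81 - 5*cos(3*s)/27 + C

Use integration by parts with u = s**4 + 4*s**3 - 2*s**2 + s + 1, dv = cos(3*s) ds, so v = sin(3*s)/3.
Apply parts 4 times (tabular method): alternate signs, differentiate u down to 0, integrate dv up.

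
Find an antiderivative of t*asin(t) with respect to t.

Use integration by parts with u = arcsin(t), dv = t dt.
Then du = 1/sqrt(-t**2 + 1) dt.

t**2*asin(t)/2 + t*sqrt(-t**2 + 1)/4 - asin(t)/4 + C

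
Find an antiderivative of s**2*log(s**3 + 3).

s**3*log(s**3 + 3)/3 - s**3/3 + log(s**3 + 3) + C

Let u = s**3 + 3, so du = (3*s**2) ds.
The integral becomes (1/3)·∫ log(u) du; integrate by parts with u′=log(u), dv′=du.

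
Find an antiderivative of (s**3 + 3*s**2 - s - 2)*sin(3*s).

Use integration by parts with u = s**3 + 3*s**2 - s - 2, dv = sin(3*s) ds, so v = -cos(3*s)/3.
Apply parts 3 times (tabular method): alternate signs, differentiate u down to 0, integrate dv up.

-s**3*cos(3*s)/3 + s**2*sin(3*s)/3 - s**2*cos(3*s) + 2*s*sin(3*s)/3 + 5*s*cos(3*s)/9 - 5*sin(3*s)/27 + 8*cos(3*s)/9 + C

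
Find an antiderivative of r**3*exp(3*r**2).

Let u = r², du = 2r dr; rewrite as (1/2)∫ u^1·exp(3u) du.
Now integrate by parts 1 time.

(3*r**2 - 1)*exp(3*r**2)/18 + C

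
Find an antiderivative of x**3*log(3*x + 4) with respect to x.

x**4*log(3*x + 4)/4 - x**4/16 + x**3/9 - 2*x**2/9 + 16*x/27 - 64*log(3*x + 4)/81 + C

Use integration by parts with u = log(3*x + 4), dv = x**3 dx.
Then du = 3/(3*x + 4) dx and v = x**4/4.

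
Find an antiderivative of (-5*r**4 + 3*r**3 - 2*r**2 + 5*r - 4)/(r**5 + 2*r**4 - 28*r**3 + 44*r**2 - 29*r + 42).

Factor the denominator: (r - 3)*(r - 2)*(r + 7)*(r**2 + 1).
Partial-fraction decomposition: -(13*r + 34)/(250*(r**2 + 1)) - 13171/(4500*(r + 7)) + 58/(45*(r - 2)) - 331/(100*(r - 3)).
Integrate each term; A/(r−a) gives A·log|r−a|; the (Br+D)/(r²+p²) term gives a log and an atan.

-331*log(r - 3)/100 + 58*log(r - 2)/45 - 13171*log(r + 7)/4500 - 13*log(r**2 + 1)/500 - 17*atan(r)/125 + C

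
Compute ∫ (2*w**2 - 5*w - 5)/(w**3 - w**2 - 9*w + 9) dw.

Factor the denominator: (w - 3)*(w - 1)*(w + 3).
Partial-fraction decomposition: 7/(6*(w + 3)) + 1/(w - 1) - 1/(6*(w - 3)).
Integrate each term: A/(w−a) contributes A·log|w−a|.

-log(w - 3)/6 + log(w - 1) + 7*log(w + 3)/6 + C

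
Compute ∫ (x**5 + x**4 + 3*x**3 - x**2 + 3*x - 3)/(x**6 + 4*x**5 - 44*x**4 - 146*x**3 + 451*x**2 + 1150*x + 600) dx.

514*log(x - 5)/495 - 293*log(x - 4)/450 + 19*log(x + 1)/720 - 1459*log(x + 5)/720 + 1437*log(x + 6)/550 + 1/(60*x + 60) + C

Factor the denominator: (x - 5)*(x - 4)*(x + 1)**2*(x + 5)*(x + 6).
Partial-fraction decomposition: 1437/(550*(x + 6)) - 1459/(720*(x + 5)) + 19/(720*(x + 1)) - 1/(60*(x + 1)**2) - 293/(450*(x - 4)) + 514/(495*(x - 5)).
Integrate each term; A/(x−a) gives A·log|x−a|; A/(x−a)² gives −A/(x−a).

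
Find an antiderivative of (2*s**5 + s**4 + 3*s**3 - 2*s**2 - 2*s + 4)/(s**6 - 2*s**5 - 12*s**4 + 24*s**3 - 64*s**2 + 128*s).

log(s)/32 + 123*log(s - 4)/64 - log(s - 2)/2 + 167*log(s + 4)/320 + log(s**2 + 4)/80 + atan(s/2)/5 + C

Factor the denominator: s*(s - 4)*(s - 2)*(s + 4)*(s**2 + 4).
Partial-fraction decomposition: (s + 16)/(40*(s**2 + 4)) + 167/(320*(s + 4)) - 1/(2*(s - 2)) + 123/(64*(s - 4)) + 1/(32*s).
Integrate each term; A/(s−a) gives A·log|s−a|; the (Bs+D)/(s²+p²) term gives a log and an atan.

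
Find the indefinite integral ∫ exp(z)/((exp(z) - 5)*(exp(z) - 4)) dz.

Let u = e^z, du = e^z dz.
The integral becomes ∫ du/((u-5)(u-4)); decompose into partial fractions.

log(exp(z) - 5) - log(exp(z) - 4) + C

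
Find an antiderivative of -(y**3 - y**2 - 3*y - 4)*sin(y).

Use integration by parts with u = y**3 - y**2 - 3*y - 4, dv = -sin(y) dy, so v = cos(y).
Apply parts 3 times (tabular method): alternate signs, differentiate u down to 0, integrate dv up.

y**3*cos(y) - 3*y**2*sin(y) - y**2*cos(y) + 2*y*sin(y) - 9*y*cos(y) + 9*sin(y) - 2*cos(y) + C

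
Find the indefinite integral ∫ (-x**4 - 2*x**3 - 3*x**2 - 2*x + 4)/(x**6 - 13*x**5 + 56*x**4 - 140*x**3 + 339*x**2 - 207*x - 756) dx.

Factor the denominator: (x - 7)*(x - 4)*(x - 3)*(x + 1)*(x**2 + 9).
Partial-fraction decomposition: -(529*x - 8709)/(65250*(x**2 + 9)) - 1/(400*(x + 1)) - 41/(72*(x - 3)) + 436/(375*(x - 4)) - 811/(1392*(x - 7)).
Integrate each term; A/(x−a) gives A·log|x−a|; the (Bx+D)/(x²+p²) term gives a log and an atan.

-811*log(x - 7)/1392 + 436*log(x - 4)/375 - 41*log(x - 3)/72 - log(x + 1)/400 - 529*log(x**2 + 9)/130500 + 2903*atan(x/3)/65250 + C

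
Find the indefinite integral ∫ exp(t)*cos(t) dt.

exp(t)*sin(t)/2 + exp(t)*cos(t)/2 + C

Let I denote the integral. Integrate by parts with u = cos(t), dv = exp(t) dt, so v = exp(t): I = exp(t)*cos(t) + ∫ exp(t)*sin(t) dt.
Apply parts again with u = sin(t), dv = exp(t) dt: ∫ exp(t)*sin(t) dt = exp(t)*sin(t) − I. Substituting back brings back I: I = exp(t)*sin(t) + exp(t)*cos(t) − I.
Solving for I: (1 + 1)·I equals the remaining terms, so I = (1/2)·(exp(t)*sin(t) + exp(t)*cos(t)).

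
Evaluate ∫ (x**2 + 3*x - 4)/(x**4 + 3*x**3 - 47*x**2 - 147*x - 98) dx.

11*log(x - 7)/168 + log(x + 1)/8 - 2*log(x + 2)/15 - 2*log(x + 7)/35 + C

Factor the denominator: (x - 7)*(x + 1)*(x + 2)*(x + 7).
Partial-fraction decomposition: -2/(35*(x + 7)) - 2/(15*(x + 2)) + 1/(8*(x + 1)) + 11/(168*(x - 7)).
Integrate each term: A/(x−a) contributes A·log|x−a|.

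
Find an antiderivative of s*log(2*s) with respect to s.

Use integration by parts with u = log(2*s), dv = s ds.
Then du = 1/s ds and v = s**2/2.

s**2*(log(s) + log(2))/2 - s**2/4 + C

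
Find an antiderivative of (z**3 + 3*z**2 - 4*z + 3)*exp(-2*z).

(-4*z**3 - 18*z**2 - 2*z - 13)*exp(-2*z)/8 + C

Use integration by parts with u = z**3 + 3*z**2 - 4*z + 3, dv = exp(-2*z) dz, so v = -exp(-2*z)/2.
Apply parts 3 times (tabular method): alternate signs, differentiate u down to 0, integrate dv up.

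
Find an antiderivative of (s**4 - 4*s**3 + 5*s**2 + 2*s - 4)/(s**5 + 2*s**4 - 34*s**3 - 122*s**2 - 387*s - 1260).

107*log(s - 7)/638 - 116*log(s + 4)/55 + 103*log(s + 5)/34 - 217*log(s**2 + 9)/4930 - 1142*atan(s/3)/7395 + C

Factor the denominator: (s - 7)*(s + 4)*(s + 5)*(s**2 + 9).
Partial-fraction decomposition: -(217*s + 1142)/(2465*(s**2 + 9)) + 103/(34*(s + 5)) - 116/(55*(s + 4)) + 107/(638*(s - 7)).
Integrate each term; A/(s−a) gives A·log|s−a|; the (Bs+D)/(s²+p²) term gives a log and an atan.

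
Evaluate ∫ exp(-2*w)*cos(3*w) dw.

Let I denote the integral. Integrate by parts with u = cos(3*w), dv = exp(-2*w) dw, so v = -exp(-2*w)/2: I = -exp(-2*w)*cos(3*w)/2 − (3/2)·∫ exp(-2*w)*sin(3*w) dw.
Apply parts again with u = sin(3*w), dv = exp(-2*w) dw: ∫ exp(-2*w)*sin(3*w) dw = -exp(-2*w)*sin(3*w)/2 + (3/2)·I. Substituting back brings back I: I = 3*exp(-2*w)*sin(3*w)/4 - exp(-2*w)*cos(3*w)/2 − (9/4)·I.
Solving for I: (1 + 9/4)·I equals the remaining terms, so I = (4/13)·(3*exp(-2*w)*sin(3*w)/4 - exp(-2*w)*cos(3*w)/2).

3*exp(-2*w)*sin(3*w)/13 - 2*exp(-2*w)*cos(3*w)/13 + C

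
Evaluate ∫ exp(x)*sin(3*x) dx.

exp(x)*sin(3*x)/10 - 3*exp(x)*cos(3*x)/10 + C

Let I denote the integral. Integrate by parts with u = sin(3*x), dv = exp(x) dx, so v = exp(x): I = exp(x)*sin(3*x) − 3·∫ exp(x)*cos(3*x) dx.
Apply parts again with u = cos(3*x), dv = exp(x) dx: ∫ exp(x)*cos(3*x) dx = exp(x)*cos(3*x) + 3·I. Substituting back brings back I: I = exp(x)*sin(3*x) - 3*exp(x)*cos(3*x) − 9·I.
Solving for I: (1 + 9)·I equals the remaining terms, so I = (1/10)·(exp(x)*sin(3*x) - 3*exp(x)*cos(3*x)).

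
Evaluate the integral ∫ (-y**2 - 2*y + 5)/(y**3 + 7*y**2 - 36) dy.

Factor the denominator: (y - 2)*(y + 3)*(y + 6).
Partial-fraction decomposition: -19/(24*(y + 6)) - 2/(15*(y + 3)) - 3/(40*(y - 2)).
Integrate each term: A/(y−a) contributes A·log|y−a|.

-3*log(y - 2)/40 - 2*log(y + 3)/15 - 19*log(y + 6)/24 + C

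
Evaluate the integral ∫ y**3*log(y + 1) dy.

Use integration by parts with u = log(y + 1), dv = y**3 dy.
Then du = 1/(y + 1) dy and v = y**4/4.

y**4*log(y + 1)/4 - y**4/16 + y**3/12 - y**2/8 + y/4 - log(y + 1)/4 + C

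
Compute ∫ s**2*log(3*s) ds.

s**3*(log(s) + log(3))/3 - s**3/9 + C

Use integration by parts with u = log(3*s), dv = s**2 ds.
Then du = 1/s ds and v = s**3/3.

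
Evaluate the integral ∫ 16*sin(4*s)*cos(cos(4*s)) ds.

Let u = cos(4*s), so du = (-4*sin(4*s)) ds.
Rewriting, the integral becomes -4·∫ cos(u) du = -4·sin(u).
Substituting back, u = cos(4*s).

-4*sin(cos(4*s)) + C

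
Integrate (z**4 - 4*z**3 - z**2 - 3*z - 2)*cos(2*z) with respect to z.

Use integration by parts with u = z**4 - 4*z**3 - z**2 - 3*z - 2, dv = cos(2*z) dz, so v = sin(2*z)/2.
Apply parts 4 times (tabular method): alternate signs, differentiate u down to 0, integrate dv up.

z**4*sin(2*z)/2 - 2*z**3*sin(2*z) + z**3*cos(2*z) - 2*z**2*sin(2*z) - 3*z**2*cos(2*z) + 3*z*sin(2*z)/2 - 2*z*cos(2*z) + 3*cos(2*z)/4 + C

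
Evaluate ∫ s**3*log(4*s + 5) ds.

Use integration by parts with u = log(4*s + 5), dv = s**3 ds.
Then du = 4/(4*s + 5) ds and v = s**4/4.

s**4*log(4*s + 5)/4 - s**4/16 + 5*s**3/48 - 25*s**2/128 + 125*s/256 - 625*log(4*s + 5)/1024 + C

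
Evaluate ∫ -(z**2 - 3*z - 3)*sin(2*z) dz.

Use integration by parts with u = z**2 - 3*z - 3, dv = -sin(2*z) dz, so v = cos(2*z)/2.
Apply parts 2 times (tabular method): alternate signs, differentiate u down to 0, integrate dv up.

z**2*cos(2*z)/2 - z*sin(2*z)/2 - 3*z*cos(2*z)/2 + 3*sin(2*z)/4 - 7*cos(2*z)/4 + C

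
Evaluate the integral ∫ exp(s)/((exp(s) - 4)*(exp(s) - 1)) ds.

log(exp(s) - 4)/3 - log(exp(s) - 1)/3 + C

Let u = e^s, du = e^s ds.
The integral becomes ∫ du/((u-4)(u-1)); decompose into partial fractions.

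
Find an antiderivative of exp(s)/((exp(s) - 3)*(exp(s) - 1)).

Let u = e^s, du = e^s ds.
The integral becomes ∫ du/((u-3)(u-1)); decompose into partial fractions.

log(exp(s) - 3)/2 - log(exp(s) - 1)/2 + C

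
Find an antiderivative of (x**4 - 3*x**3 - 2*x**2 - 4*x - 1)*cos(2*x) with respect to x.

x**4*sin(2*x)/2 - 3*x**3*sin(2*x)/2 + x**3*cos(2*x) - 5*x**2*sin(2*x)/2 - 9*x**2*cos(2*x)/4 + x*sin(2*x)/4 - 5*x*cos(2*x)/2 + 3*sin(2*x)/4 + cos(2*x)/8 + C

Use integration by parts with u = x**4 - 3*x**3 - 2*x**2 - 4*x - 1, dv = cos(2*x) dx, so v = sin(2*x)/2.
Apply parts 4 times (tabular method): alternate signs, differentiate u down to 0, integrate dv up.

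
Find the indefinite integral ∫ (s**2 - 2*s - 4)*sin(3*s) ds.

Use integration by parts with u = s**2 - 2*s - 4, dv = sin(3*s) ds, so v = -cos(3*s)/3.
Apply parts 2 times (tabular method): alternate signs, differentiate u down to 0, integrate dv up.

-s**2*cos(3*s)/3 + 2*s*sin(3*s)/9 + 2*s*cos(3*s)/3 - 2*sin(3*s)/9 + 38*cos(3*s)/27 + C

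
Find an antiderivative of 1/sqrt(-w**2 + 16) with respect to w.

Substitute w = 4·sin(θ), so dw = 4·cos(θ) dθ and the radical becomes sqrt(-w**2 + 16) = 4·cos(θ) by the Pythagorean identity.
Integrate the resulting trig expression in θ, then back-substitute θ = asin(w/4), sin(θ) = w/4, cos(θ) = sqrt(-w**2 + 16)/4 (absorbing any constant into C).

asin(w/4) + C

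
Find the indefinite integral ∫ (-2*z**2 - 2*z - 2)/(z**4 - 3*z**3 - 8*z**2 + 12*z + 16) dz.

-7*log(z - 4)/10 + 7*log(z - 2)/12 - 2*log(z + 1)/15 + log(z + 2)/4 + C

Factor the denominator: (z - 4)*(z - 2)*(z + 1)*(z + 2).
Partial-fraction decomposition: 1/(4*(z + 2)) - 2/(15*(z + 1)) + 7/(12*(z - 2)) - 7/(10*(z - 4)).
Integrate each term: A/(z−a) contributes A·log|z−a|.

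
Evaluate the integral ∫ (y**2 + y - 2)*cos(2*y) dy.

Use integration by parts with u = y**2 + y - 2, dv = cos(2*y) dy, so v = sin(2*y)/2.
Apply parts 2 times (tabular method): alternate signs, differentiate u down to 0, integrate dv up.

y**2*sin(2*y)/2 + y*sin(2*y)/2 + y*cos(2*y)/2 - 5*sin(2*y)/4 + cos(2*y)/4 + C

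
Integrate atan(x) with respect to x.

Use integration by parts with u = arctan(x), dv = dx.
Then du = 1/(x**2 + 1) dx.

x*atan(x) - log(x**2 + 1)/2 + C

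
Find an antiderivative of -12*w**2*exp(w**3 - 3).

Let u = w**3 - 3, so du = (3*w**2) dw.
Rewriting, the integral becomes -4·∫ e^u du = -4·e^u.
Substituting back, u = w**3 - 3.

-4*exp(w**3 - 3) + C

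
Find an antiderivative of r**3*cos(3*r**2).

r**2*sin(3*r**2)/6 + cos(3*r**2)/18 + C

Let u = r², du = 2r dr; rewrite as (1/2)∫ u^1·cos(3u) du.
Now integrate by parts 1 time.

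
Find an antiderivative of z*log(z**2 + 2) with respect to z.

z**2*log(z**2 + 2)/2 - z**2/2 + log(z**2 + 2) + C

Let u = z**2 + 2, so du = (2*z) dz.
The integral becomes (1/2)·∫ log(u) du; integrate by parts with u′=log(u), dv′=du.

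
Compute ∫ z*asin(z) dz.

Use integration by parts with u = arcsin(z), dv = z dz.
Then du = 1/sqrt(-z**2 + 1) dz.

z**2*asin(z)/2 + z*sqrt(-z**2 + 1)/4 - asin(z)/4 + C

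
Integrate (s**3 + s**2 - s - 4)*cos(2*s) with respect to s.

Use integration by parts with u = s**3 + s**2 - s - 4, dv = cos(2*s) ds, so v = sin(2*s)/2.
Apply parts 3 times (tabular method): alternate signs, differentiate u down to 0, integrate dv up.

s**3*sin(2*s)/2 + s**2*sin(2*s)/2 + 3*s**2*cos(2*s)/4 - 5*s*sin(2*s)/4 + s*cos(2*s)/2 - 9*sin(2*s)/4 - 5*cos(2*s)/8 + C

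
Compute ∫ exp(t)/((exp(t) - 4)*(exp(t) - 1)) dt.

log(exp(t) - 4)/3 - log(exp(t) - 1)/3 + C

Let u = e^t, du = e^t dt.
The integral becomes ∫ du/((u-4)(u-1)); decompose into partial fractions.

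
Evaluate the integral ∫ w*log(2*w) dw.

Use integration by parts with u = log(2*w), dv = w dw.
Then du = 1/w dw and v = w**2/2.

w**2*(log(w) + log(2))/2 - w**2/4 + C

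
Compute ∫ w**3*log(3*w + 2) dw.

Use integration by parts with u = log(3*w + 2), dv = w**3 dw.
Then du = 3/(3*w + 2) dw and v = w**4/4.

w**4*log(3*w + 2)/4 - w**4/16 + w**3/18 - w**2/18 + 2*w/27 - 4*log(3*w + 2)/81 + C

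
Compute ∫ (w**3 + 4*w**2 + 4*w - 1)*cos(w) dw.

Use integration by parts with u = w**3 + 4*w**2 + 4*w - 1, dv = cos(w) dw, so v = sin(w).
Apply parts 3 times (tabular method): alternate signs, differentiate u down to 0, integrate dv up.

w**3*sin(w) + 4*w**2*sin(w) + 3*w**2*cos(w) - 2*w*sin(w) + 8*w*cos(w) - 9*sin(w) - 2*cos(w) + C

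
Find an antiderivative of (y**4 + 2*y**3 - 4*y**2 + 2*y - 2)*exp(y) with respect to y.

Use integration by parts with u = y**4 + 2*y**3 - 4*y**2 + 2*y - 2, dv = exp(y) dy, so v = exp(y).
Apply parts 4 times (tabular method): alternate signs, differentiate u down to 0, integrate dv up.

(y**4 - 2*y**3 + 2*y**2 - 2*y)*exp(y) + C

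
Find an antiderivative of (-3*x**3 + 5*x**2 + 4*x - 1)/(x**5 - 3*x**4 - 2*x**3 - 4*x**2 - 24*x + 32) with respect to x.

Factor the denominator: (x - 4)*(x - 1)*(x + 2)*(x**2 + 4).
Partial-fraction decomposition: (11*x - 106)/(80*(x**2 + 4)) + 35/(144*(x + 2)) - 1/(9*(x - 1)) - 97/(360*(x - 4)).
Integrate each term; A/(x−a) gives A·log|x−a|; the (Bx+D)/(x²+p²) term gives a log and an atan.

-97*log(x - 4)/360 - log(x - 1)/9 + 35*log(x + 2)/144 + 11*log(x**2 + 4)/160 - 53*atan(x/2)/80 + C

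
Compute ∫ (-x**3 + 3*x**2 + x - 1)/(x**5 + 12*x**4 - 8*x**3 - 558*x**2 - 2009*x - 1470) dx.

-95*log(x - 7)/8736 - log(x + 1)/480 + 97*log(x + 5)/48 - 317*log(x + 6)/65 + 241*log(x + 7)/84 + C

Factor the denominator: (x - 7)*(x + 1)*(x + 5)*(x + 6)*(x + 7).
Partial-fraction decomposition: 241/(84*(x + 7)) - 317/(65*(x + 6)) + 97/(48*(x + 5)) - 1/(480*(x + 1)) - 95/(8736*(x - 7)).
Integrate each term: A/(x−a) contributes A·log|x−a|.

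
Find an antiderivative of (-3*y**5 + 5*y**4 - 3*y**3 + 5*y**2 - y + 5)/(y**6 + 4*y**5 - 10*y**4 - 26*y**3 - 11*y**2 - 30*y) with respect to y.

-log(y)/6 - 179*log(y - 3)/600 + 227*log(y + 2)/150 - 1301*log(y + 5)/312 + 79*log(y**2 + 1)/1300 + 47*atan(y)/650 + C

Factor the denominator: y*(y - 3)*(y + 2)*(y + 5)*(y**2 + 1).
Partial-fraction decomposition: (79*y + 47)/(650*(y**2 + 1)) - 1301/(312*(y + 5)) + 227/(150*(y + 2)) - 179/(600*(y - 3)) - 1/(6*y).
Integrate each term; A/(y−a) gives A·log|y−a|; the (By+D)/(y²+p²) term gives a log and an atan.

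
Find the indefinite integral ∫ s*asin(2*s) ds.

Use integration by parts with u = arcsin(2*s), dv = s ds.
Then du = 2/sqrt(-4*s**2 + 1) ds.

s**2*asin(2*s)/2 + s*sqrt(-4*s**2 + 1)/8 - asin(2*s)/16 + C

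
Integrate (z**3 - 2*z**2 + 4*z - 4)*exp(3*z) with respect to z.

Use integration by parts with u = z**3 - 2*z**2 + 4*z - 4, dv = exp(3*z) dz, so v = exp(3*z)/3.
Apply parts 3 times (tabular method): alternate signs, differentiate u down to 0, integrate dv up.

(z**3 - 3*z**2 + 6*z - 6)*exp(3*z)/3 + C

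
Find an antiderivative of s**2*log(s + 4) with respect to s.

s**3*log(s + 4)/3 - s**3/9 + 2*s**2/3 - 16*s/3 + 64*log(s + 4)/3 + C

Use integration by parts with u = log(s + 4), dv = s**2 ds.
Then du = 1/(s + 4) ds and v = s**3/3.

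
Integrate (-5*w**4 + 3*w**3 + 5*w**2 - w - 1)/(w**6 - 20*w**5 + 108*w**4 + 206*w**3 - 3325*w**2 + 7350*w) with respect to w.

-log(w)/7350 + 1023755*log(w - 7)/14112 - 5659*log(w - 6)/66 + 2631*log(w - 5)/200 + 3371*log(w + 5)/79200 + 10739/(168*w - 1176) + C

Factor the denominator: w*(w - 7)**2*(w - 6)*(w - 5)*(w + 5).
Partial-fraction decomposition: 3371/(79200*(w + 5)) + 2631/(200*(w - 5)) - 5659/(66*(w - 6)) + 1023755/(14112*(w - 7)) - 10739/(168*(w - 7)**2) - 1/(7350*w).
Integrate each term; A/(w−a) gives A·log|w−a|; A/(w−a)² gives −A/(w−a).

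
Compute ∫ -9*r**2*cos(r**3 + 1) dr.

-3*sin(r**3 + 1) + C

Let u = r**3 + 1, so du = (3*r**2) dr.
Rewriting, the integral becomes -3·∫ cos(u) du = -3·sin(u).
Substituting back, u = r**3 + 1.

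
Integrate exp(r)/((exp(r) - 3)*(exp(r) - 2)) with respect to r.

log(exp(r) - 3) - log(exp(r) - 2) + C

Let u = e^r, du = e^r dr.
The integral becomes ∫ du/((u-2)(u-3)); decompose into partial fractions.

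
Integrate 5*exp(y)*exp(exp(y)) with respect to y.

5*exp(exp(y)) + C

Let u = exp(y), so du = (exp(y)) dy.
Rewriting, the integral becomes 5·∫ e^u du = 5·e^u.
Substituting back, u = exp(y).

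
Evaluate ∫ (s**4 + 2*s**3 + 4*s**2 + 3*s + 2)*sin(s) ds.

-s**4*cos(s) + 4*s**3*sin(s) - 2*s**3*cos(s) + 6*s**2*sin(s) + 8*s**2*cos(s) - 16*s*sin(s) + 9*s*cos(s) - 9*sin(s) - 18*cos(s) + C

Use integration by parts with u = s**4 + 2*s**3 + 4*s**2 + 3*s + 2, dv = sin(s) ds, so v = -cos(s).
Apply parts 4 times (tabular method): alternate signs, differentiate u down to 0, integrate dv up.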